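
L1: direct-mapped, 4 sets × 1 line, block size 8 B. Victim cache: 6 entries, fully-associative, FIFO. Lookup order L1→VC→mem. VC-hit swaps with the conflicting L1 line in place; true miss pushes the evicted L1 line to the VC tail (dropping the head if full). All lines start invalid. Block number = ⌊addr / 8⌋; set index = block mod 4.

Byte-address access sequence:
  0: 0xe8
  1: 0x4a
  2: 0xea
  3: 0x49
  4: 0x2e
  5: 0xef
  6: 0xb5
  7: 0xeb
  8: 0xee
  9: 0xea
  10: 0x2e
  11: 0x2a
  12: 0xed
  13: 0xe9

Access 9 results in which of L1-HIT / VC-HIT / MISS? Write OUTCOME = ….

0: 0xe8 (blk 29, set 1) → MISS  vc=[]
1: 0x4a (blk 9, set 1) → MISS  vc=[29]
2: 0xea (blk 29, set 1) → VC-HIT  vc=[9]
3: 0x49 (blk 9, set 1) → VC-HIT  vc=[29]
4: 0x2e (blk 5, set 1) → MISS  vc=[29, 9]
5: 0xef (blk 29, set 1) → VC-HIT  vc=[5, 9]
6: 0xb5 (blk 22, set 2) → MISS  vc=[5, 9]
7: 0xeb (blk 29, set 1) → L1-HIT  vc=[5, 9]
8: 0xee (blk 29, set 1) → L1-HIT  vc=[5, 9]
9: 0xea (blk 29, set 1) → L1-HIT  vc=[5, 9]
10: 0x2e (blk 5, set 1) → VC-HIT  vc=[29, 9]
11: 0x2a (blk 5, set 1) → L1-HIT  vc=[29, 9]
12: 0xed (blk 29, set 1) → VC-HIT  vc=[5, 9]
13: 0xe9 (blk 29, set 1) → L1-HIT  vc=[5, 9]

OUTCOME = L1-HIT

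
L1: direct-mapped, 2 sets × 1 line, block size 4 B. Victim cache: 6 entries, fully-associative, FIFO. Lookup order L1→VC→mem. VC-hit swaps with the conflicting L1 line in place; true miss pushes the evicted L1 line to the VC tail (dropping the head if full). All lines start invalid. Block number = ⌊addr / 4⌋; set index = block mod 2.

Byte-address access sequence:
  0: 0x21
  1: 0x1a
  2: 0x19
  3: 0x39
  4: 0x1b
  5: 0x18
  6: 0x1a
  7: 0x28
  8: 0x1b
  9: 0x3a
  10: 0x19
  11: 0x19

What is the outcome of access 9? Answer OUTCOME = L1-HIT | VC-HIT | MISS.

#0 0x21→b8/s0 MISS; vc=[]
#1 0x1a→b6/s0 MISS; vc=[8]
#2 0x19→b6/s0 L1-HIT; vc=[8]
#3 0x39→b14/s0 MISS; vc=[8,6]
#4 0x1b→b6/s0 VC-HIT; vc=[8,14]
#5 0x18→b6/s0 L1-HIT; vc=[8,14]
#6 0x1a→b6/s0 L1-HIT; vc=[8,14]
#7 0x28→b10/s0 MISS; vc=[8,14,6]
#8 0x1b→b6/s0 VC-HIT; vc=[8,14,10]
#9 0x3a→b14/s0 VC-HIT; vc=[8,6,10]
#10 0x19→b6/s0 VC-HIT; vc=[8,14,10]
#11 0x19→b6/s0 L1-HIT; vc=[8,14,10]

OUTCOME = VC-HIT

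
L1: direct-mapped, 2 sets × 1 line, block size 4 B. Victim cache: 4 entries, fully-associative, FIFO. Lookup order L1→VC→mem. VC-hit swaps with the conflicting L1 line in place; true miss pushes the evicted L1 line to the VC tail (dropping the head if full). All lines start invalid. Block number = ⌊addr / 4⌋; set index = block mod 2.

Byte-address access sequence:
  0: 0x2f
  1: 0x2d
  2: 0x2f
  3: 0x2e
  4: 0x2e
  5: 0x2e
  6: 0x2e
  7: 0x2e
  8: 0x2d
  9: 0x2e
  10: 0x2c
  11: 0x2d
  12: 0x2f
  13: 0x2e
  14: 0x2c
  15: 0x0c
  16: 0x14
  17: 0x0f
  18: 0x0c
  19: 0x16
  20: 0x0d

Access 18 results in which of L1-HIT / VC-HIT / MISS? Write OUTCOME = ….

0: 0x2f (blk 11, set 1) → MISS  vc=[]
1: 0x2d (blk 11, set 1) → L1-HIT  vc=[]
2: 0x2f (blk 11, set 1) → L1-HIT  vc=[]
3: 0x2e (blk 11, set 1) → L1-HIT  vc=[]
4: 0x2e (blk 11, set 1) → L1-HIT  vc=[]
5: 0x2e (blk 11, set 1) → L1-HIT  vc=[]
6: 0x2e (blk 11, set 1) → L1-HIT  vc=[]
7: 0x2e (blk 11, set 1) → L1-HIT  vc=[]
8: 0x2d (blk 11, set 1) → L1-HIT  vc=[]
9: 0x2e (blk 11, set 1) → L1-HIT  vc=[]
10: 0x2c (blk 11, set 1) → L1-HIT  vc=[]
11: 0x2d (blk 11, set 1) → L1-HIT  vc=[]
12: 0x2f (blk 11, set 1) → L1-HIT  vc=[]
13: 0x2e (blk 11, set 1) → L1-HIT  vc=[]
14: 0x2c (blk 11, set 1) → L1-HIT  vc=[]
15: 0xc (blk 3, set 1) → MISS  vc=[11]
16: 0x14 (blk 5, set 1) → MISS  vc=[11, 3]
17: 0xf (blk 3, set 1) → VC-HIT  vc=[11, 5]
18: 0xc (blk 3, set 1) → L1-HIT  vc=[11, 5]
19: 0x16 (blk 5, set 1) → VC-HIT  vc=[11, 3]
20: 0xd (blk 3, set 1) → VC-HIT  vc=[11, 5]

OUTCOME = L1-HIT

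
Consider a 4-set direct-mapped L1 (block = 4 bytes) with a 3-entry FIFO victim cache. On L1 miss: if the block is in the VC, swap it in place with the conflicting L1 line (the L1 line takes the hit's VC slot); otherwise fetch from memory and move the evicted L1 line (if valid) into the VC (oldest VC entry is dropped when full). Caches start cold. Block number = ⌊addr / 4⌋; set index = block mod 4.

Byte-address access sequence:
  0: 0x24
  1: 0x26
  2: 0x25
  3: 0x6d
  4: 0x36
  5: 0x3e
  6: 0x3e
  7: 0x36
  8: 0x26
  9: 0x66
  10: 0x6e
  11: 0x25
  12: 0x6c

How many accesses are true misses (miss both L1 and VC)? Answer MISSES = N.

MISSES = 5

0: 0x24 (blk 9, set 1) → MISS  vc=[]
1: 0x26 (blk 9, set 1) → L1-HIT  vc=[]
2: 0x25 (blk 9, set 1) → L1-HIT  vc=[]
3: 0x6d (blk 27, set 3) → MISS  vc=[]
4: 0x36 (blk 13, set 1) → MISS  vc=[9]
5: 0x3e (blk 15, set 3) → MISS  vc=[9, 27]
6: 0x3e (blk 15, set 3) → L1-HIT  vc=[9, 27]
7: 0x36 (blk 13, set 1) → L1-HIT  vc=[9, 27]
8: 0x26 (blk 9, set 1) → VC-HIT  vc=[13, 27]
9: 0x66 (blk 25, set 1) → MISS  vc=[13, 27, 9]
10: 0x6e (blk 27, set 3) → VC-HIT  vc=[13, 15, 9]
11: 0x25 (blk 9, set 1) → VC-HIT  vc=[13, 15, 25]
12: 0x6c (blk 27, set 3) → L1-HIT  vc=[13, 15, 25]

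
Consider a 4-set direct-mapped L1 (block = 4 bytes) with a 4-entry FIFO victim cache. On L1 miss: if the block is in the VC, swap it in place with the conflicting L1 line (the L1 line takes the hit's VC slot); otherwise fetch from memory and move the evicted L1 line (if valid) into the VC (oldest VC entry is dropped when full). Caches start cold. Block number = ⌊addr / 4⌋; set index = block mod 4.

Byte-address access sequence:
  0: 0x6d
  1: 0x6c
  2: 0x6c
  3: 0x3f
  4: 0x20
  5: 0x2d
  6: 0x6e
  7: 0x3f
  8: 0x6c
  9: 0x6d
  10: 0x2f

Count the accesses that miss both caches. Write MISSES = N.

  [0] addr=0x6d blk=27 s=3: MISS | VC []
  [1] addr=0x6c blk=27 s=3: L1-HIT | VC []
  [2] addr=0x6c blk=27 s=3: L1-HIT | VC []
  [3] addr=0x3f blk=15 s=3: MISS | VC [27]
  [4] addr=0x20 blk=8 s=0: MISS | VC [27]
  [5] addr=0x2d blk=11 s=3: MISS | VC [27, 15]
  [6] addr=0x6e blk=27 s=3: VC-HIT | VC [11, 15]
  [7] addr=0x3f blk=15 s=3: VC-HIT | VC [11, 27]
  [8] addr=0x6c blk=27 s=3: VC-HIT | VC [11, 15]
  [9] addr=0x6d blk=27 s=3: L1-HIT | VC [11, 15]
  [10] addr=0x2f blk=11 s=3: VC-HIT | VC [27, 15]

MISSES = 4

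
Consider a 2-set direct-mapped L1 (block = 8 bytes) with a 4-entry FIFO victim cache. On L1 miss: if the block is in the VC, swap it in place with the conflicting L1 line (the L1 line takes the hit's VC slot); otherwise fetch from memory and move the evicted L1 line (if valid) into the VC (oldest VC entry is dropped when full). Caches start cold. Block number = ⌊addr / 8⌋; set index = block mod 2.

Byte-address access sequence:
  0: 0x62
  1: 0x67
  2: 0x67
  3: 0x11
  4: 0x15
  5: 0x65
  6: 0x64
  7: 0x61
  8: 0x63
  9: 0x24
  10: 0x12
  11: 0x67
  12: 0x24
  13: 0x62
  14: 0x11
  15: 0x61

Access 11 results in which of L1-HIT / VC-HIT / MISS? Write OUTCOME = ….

OUTCOME = VC-HIT

#0 0x62→b12/s0 MISS; vc=[]
#1 0x67→b12/s0 L1-HIT; vc=[]
#2 0x67→b12/s0 L1-HIT; vc=[]
#3 0x11→b2/s0 MISS; vc=[12]
#4 0x15→b2/s0 L1-HIT; vc=[12]
#5 0x65→b12/s0 VC-HIT; vc=[2]
#6 0x64→b12/s0 L1-HIT; vc=[2]
#7 0x61→b12/s0 L1-HIT; vc=[2]
#8 0x63→b12/s0 L1-HIT; vc=[2]
#9 0x24→b4/s0 MISS; vc=[2,12]
#10 0x12→b2/s0 VC-HIT; vc=[4,12]
#11 0x67→b12/s0 VC-HIT; vc=[4,2]
#12 0x24→b4/s0 VC-HIT; vc=[12,2]
#13 0x62→b12/s0 VC-HIT; vc=[4,2]
#14 0x11→b2/s0 VC-HIT; vc=[4,12]
#15 0x61→b12/s0 VC-HIT; vc=[4,2]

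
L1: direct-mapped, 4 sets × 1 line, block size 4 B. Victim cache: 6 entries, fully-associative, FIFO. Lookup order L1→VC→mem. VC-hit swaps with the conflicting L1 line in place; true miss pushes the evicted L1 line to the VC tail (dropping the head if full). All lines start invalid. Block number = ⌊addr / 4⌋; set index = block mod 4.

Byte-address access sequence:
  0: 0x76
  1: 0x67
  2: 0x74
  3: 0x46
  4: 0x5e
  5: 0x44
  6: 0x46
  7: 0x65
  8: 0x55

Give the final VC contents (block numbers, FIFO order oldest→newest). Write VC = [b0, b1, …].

VC = [17, 29, 25]

#0 0x76→b29/s1 MISS; vc=[]
#1 0x67→b25/s1 MISS; vc=[29]
#2 0x74→b29/s1 VC-HIT; vc=[25]
#3 0x46→b17/s1 MISS; vc=[25,29]
#4 0x5e→b23/s3 MISS; vc=[25,29]
#5 0x44→b17/s1 L1-HIT; vc=[25,29]
#6 0x46→b17/s1 L1-HIT; vc=[25,29]
#7 0x65→b25/s1 VC-HIT; vc=[17,29]
#8 0x55→b21/s1 MISS; vc=[17,29,25]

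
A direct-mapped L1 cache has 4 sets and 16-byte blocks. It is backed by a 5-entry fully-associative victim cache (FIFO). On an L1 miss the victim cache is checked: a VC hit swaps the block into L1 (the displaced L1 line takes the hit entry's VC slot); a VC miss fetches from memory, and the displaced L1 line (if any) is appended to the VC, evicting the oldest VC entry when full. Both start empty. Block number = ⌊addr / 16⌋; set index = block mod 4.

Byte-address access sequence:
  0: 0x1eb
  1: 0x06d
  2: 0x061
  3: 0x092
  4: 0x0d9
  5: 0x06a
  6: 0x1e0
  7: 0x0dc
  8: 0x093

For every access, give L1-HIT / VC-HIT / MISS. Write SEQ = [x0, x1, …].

0: 0x1eb (blk 30, set 2) → MISS  vc=[]
1: 0x6d (blk 6, set 2) → MISS  vc=[30]
2: 0x61 (blk 6, set 2) → L1-HIT  vc=[30]
3: 0x92 (blk 9, set 1) → MISS  vc=[30]
4: 0xd9 (blk 13, set 1) → MISS  vc=[30, 9]
5: 0x6a (blk 6, set 2) → L1-HIT  vc=[30, 9]
6: 0x1e0 (blk 30, set 2) → VC-HIT  vc=[6, 9]
7: 0xdc (blk 13, set 1) → L1-HIT  vc=[6, 9]
8: 0x93 (blk 9, set 1) → VC-HIT  vc=[6, 13]

SEQ = [MISS, MISS, L1-HIT, MISS, MISS, L1-HIT, VC-HIT, L1-HIT, VC-HIT]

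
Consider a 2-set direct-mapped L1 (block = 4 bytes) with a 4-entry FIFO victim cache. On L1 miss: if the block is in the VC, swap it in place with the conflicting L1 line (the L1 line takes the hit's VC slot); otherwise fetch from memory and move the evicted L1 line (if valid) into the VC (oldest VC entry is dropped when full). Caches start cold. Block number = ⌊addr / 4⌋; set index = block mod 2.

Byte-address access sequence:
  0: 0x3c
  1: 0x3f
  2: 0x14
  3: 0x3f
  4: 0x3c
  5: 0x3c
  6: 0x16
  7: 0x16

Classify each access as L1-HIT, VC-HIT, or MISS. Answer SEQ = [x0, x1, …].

SEQ = [MISS, L1-HIT, MISS, VC-HIT, L1-HIT, L1-HIT, VC-HIT, L1-HIT]

#0 0x3c→b15/s1 MISS; vc=[]
#1 0x3f→b15/s1 L1-HIT; vc=[]
#2 0x14→b5/s1 MISS; vc=[15]
#3 0x3f→b15/s1 VC-HIT; vc=[5]
#4 0x3c→b15/s1 L1-HIT; vc=[5]
#5 0x3c→b15/s1 L1-HIT; vc=[5]
#6 0x16→b5/s1 VC-HIT; vc=[15]
#7 0x16→b5/s1 L1-HIT; vc=[15]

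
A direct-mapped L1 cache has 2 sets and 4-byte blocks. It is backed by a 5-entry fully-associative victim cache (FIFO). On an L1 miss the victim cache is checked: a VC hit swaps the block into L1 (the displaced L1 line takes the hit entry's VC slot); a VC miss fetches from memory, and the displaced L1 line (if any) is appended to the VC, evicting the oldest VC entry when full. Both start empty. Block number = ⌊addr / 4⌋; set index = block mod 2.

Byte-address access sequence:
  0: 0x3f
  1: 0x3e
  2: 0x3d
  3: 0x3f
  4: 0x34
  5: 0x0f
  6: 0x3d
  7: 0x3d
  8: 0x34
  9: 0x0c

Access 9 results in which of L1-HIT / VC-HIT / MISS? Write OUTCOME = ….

OUTCOME = VC-HIT

0: 0x3f (blk 15, set 1) → MISS  vc=[]
1: 0x3e (blk 15, set 1) → L1-HIT  vc=[]
2: 0x3d (blk 15, set 1) → L1-HIT  vc=[]
3: 0x3f (blk 15, set 1) → L1-HIT  vc=[]
4: 0x34 (blk 13, set 1) → MISS  vc=[15]
5: 0xf (blk 3, set 1) → MISS  vc=[15, 13]
6: 0x3d (blk 15, set 1) → VC-HIT  vc=[3, 13]
7: 0x3d (blk 15, set 1) → L1-HIT  vc=[3, 13]
8: 0x34 (blk 13, set 1) → VC-HIT  vc=[3, 15]
9: 0xc (blk 3, set 1) → VC-HIT  vc=[13, 15]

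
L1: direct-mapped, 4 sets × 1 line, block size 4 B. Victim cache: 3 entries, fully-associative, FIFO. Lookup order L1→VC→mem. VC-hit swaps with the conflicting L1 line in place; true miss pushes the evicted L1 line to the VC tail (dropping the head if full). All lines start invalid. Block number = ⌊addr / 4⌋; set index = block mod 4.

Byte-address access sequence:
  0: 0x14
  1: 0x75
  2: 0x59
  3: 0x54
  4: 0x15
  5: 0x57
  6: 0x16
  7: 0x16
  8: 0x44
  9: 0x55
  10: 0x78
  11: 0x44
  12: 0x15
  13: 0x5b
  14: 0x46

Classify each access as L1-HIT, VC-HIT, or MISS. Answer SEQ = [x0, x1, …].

#0 0x14→b5/s1 MISS; vc=[]
#1 0x75→b29/s1 MISS; vc=[5]
#2 0x59→b22/s2 MISS; vc=[5]
#3 0x54→b21/s1 MISS; vc=[5,29]
#4 0x15→b5/s1 VC-HIT; vc=[21,29]
#5 0x57→b21/s1 VC-HIT; vc=[5,29]
#6 0x16→b5/s1 VC-HIT; vc=[21,29]
#7 0x16→b5/s1 L1-HIT; vc=[21,29]
#8 0x44→b17/s1 MISS; vc=[21,29,5]
#9 0x55→b21/s1 VC-HIT; vc=[17,29,5]
#10 0x78→b30/s2 MISS; vc=[29,5,22]
#11 0x44→b17/s1 MISS; vc=[5,22,21]
#12 0x15→b5/s1 VC-HIT; vc=[17,22,21]
#13 0x5b→b22/s2 VC-HIT; vc=[17,30,21]
#14 0x46→b17/s1 VC-HIT; vc=[5,30,21]

SEQ = [MISS, MISS, MISS, MISS, VC-HIT, VC-HIT, VC-HIT, L1-HIT, MISS, VC-HIT, MISS, MISS, VC-HIT, VC-HIT, VC-HIT]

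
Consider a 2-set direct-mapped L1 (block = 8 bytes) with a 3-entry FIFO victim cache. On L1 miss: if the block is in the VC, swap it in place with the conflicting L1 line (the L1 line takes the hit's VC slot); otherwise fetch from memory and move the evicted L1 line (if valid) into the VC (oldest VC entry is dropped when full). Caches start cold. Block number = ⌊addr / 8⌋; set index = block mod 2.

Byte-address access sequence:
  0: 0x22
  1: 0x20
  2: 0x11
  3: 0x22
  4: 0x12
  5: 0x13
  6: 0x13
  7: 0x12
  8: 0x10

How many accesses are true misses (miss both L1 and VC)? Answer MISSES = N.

  [0] addr=0x22 blk=4 s=0: MISS | VC []
  [1] addr=0x20 blk=4 s=0: L1-HIT | VC []
  [2] addr=0x11 blk=2 s=0: MISS | VC [4]
  [3] addr=0x22 blk=4 s=0: VC-HIT | VC [2]
  [4] addr=0x12 blk=2 s=0: VC-HIT | VC [4]
  [5] addr=0x13 blk=2 s=0: L1-HIT | VC [4]
  [6] addr=0x13 blk=2 s=0: L1-HIT | VC [4]
  [7] addr=0x12 blk=2 s=0: L1-HIT | VC [4]
  [8] addr=0x10 blk=2 s=0: L1-HIT | VC [4]

MISSES = 2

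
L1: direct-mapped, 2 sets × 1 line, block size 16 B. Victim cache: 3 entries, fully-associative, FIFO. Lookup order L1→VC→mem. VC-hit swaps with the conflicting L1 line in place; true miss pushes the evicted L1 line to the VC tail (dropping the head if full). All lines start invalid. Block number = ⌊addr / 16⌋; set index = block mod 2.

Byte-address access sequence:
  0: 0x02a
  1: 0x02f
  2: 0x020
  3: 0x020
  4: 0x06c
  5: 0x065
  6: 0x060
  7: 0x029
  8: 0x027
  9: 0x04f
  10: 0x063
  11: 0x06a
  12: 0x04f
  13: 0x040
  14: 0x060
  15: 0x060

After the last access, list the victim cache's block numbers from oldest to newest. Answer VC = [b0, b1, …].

  [0] addr=0x2a blk=2 s=0: MISS | VC []
  [1] addr=0x2f blk=2 s=0: L1-HIT | VC []
  [2] addr=0x20 blk=2 s=0: L1-HIT | VC []
  [3] addr=0x20 blk=2 s=0: L1-HIT | VC []
  [4] addr=0x6c blk=6 s=0: MISS | VC [2]
  [5] addr=0x65 blk=6 s=0: L1-HIT | VC [2]
  [6] addr=0x60 blk=6 s=0: L1-HIT | VC [2]
  [7] addr=0x29 blk=2 s=0: VC-HIT | VC [6]
  [8] addr=0x27 blk=2 s=0: L1-HIT | VC [6]
  [9] addr=0x4f blk=4 s=0: MISS | VC [6, 2]
  [10] addr=0x63 blk=6 s=0: VC-HIT | VC [4, 2]
  [11] addr=0x6a blk=6 s=0: L1-HIT | VC [4, 2]
  [12] addr=0x4f blk=4 s=0: VC-HIT | VC [6, 2]
  [13] addr=0x40 blk=4 s=0: L1-HIT | VC [6, 2]
  [14] addr=0x60 blk=6 s=0: VC-HIT | VC [4, 2]
  [15] addr=0x60 blk=6 s=0: L1-HIT | VC [4, 2]

VC = [4, 2]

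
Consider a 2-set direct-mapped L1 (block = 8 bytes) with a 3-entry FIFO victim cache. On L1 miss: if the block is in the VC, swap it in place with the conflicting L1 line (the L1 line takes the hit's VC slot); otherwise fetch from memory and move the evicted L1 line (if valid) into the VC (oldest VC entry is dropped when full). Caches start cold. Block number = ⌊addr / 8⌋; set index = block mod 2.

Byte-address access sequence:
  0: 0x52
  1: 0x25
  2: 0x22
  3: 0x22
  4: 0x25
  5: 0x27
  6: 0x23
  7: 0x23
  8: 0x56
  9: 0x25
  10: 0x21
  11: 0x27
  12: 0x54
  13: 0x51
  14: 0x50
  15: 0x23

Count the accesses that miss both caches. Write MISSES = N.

#0 0x52→b10/s0 MISS; vc=[]
#1 0x25→b4/s0 MISS; vc=[10]
#2 0x22→b4/s0 L1-HIT; vc=[10]
#3 0x22→b4/s0 L1-HIT; vc=[10]
#4 0x25→b4/s0 L1-HIT; vc=[10]
#5 0x27→b4/s0 L1-HIT; vc=[10]
#6 0x23→b4/s0 L1-HIT; vc=[10]
#7 0x23→b4/s0 L1-HIT; vc=[10]
#8 0x56→b10/s0 VC-HIT; vc=[4]
#9 0x25→b4/s0 VC-HIT; vc=[10]
#10 0x21→b4/s0 L1-HIT; vc=[10]
#11 0x27→b4/s0 L1-HIT; vc=[10]
#12 0x54→b10/s0 VC-HIT; vc=[4]
#13 0x51→b10/s0 L1-HIT; vc=[4]
#14 0x50→b10/s0 L1-HIT; vc=[4]
#15 0x23→b4/s0 VC-HIT; vc=[10]

MISSES = 2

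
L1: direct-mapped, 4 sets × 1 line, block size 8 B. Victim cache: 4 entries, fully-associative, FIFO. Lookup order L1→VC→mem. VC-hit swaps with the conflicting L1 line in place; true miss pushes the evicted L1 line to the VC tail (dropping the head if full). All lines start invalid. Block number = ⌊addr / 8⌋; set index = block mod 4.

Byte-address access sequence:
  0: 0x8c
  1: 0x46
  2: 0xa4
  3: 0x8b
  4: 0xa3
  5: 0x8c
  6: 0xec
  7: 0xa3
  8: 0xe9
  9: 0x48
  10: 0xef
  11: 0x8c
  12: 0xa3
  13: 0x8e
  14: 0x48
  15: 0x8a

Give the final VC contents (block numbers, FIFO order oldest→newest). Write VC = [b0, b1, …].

0: 0x8c (blk 17, set 1) → MISS  vc=[]
1: 0x46 (blk 8, set 0) → MISS  vc=[]
2: 0xa4 (blk 20, set 0) → MISS  vc=[8]
3: 0x8b (blk 17, set 1) → L1-HIT  vc=[8]
4: 0xa3 (blk 20, set 0) → L1-HIT  vc=[8]
5: 0x8c (blk 17, set 1) → L1-HIT  vc=[8]
6: 0xec (blk 29, set 1) → MISS  vc=[8, 17]
7: 0xa3 (blk 20, set 0) → L1-HIT  vc=[8, 17]
8: 0xe9 (blk 29, set 1) → L1-HIT  vc=[8, 17]
9: 0x48 (blk 9, set 1) → MISS  vc=[8, 17, 29]
10: 0xef (blk 29, set 1) → VC-HIT  vc=[8, 17, 9]
11: 0x8c (blk 17, set 1) → VC-HIT  vc=[8, 29, 9]
12: 0xa3 (blk 20, set 0) → L1-HIT  vc=[8, 29, 9]
13: 0x8e (blk 17, set 1) → L1-HIT  vc=[8, 29, 9]
14: 0x48 (blk 9, set 1) → VC-HIT  vc=[8, 29, 17]
15: 0x8a (blk 17, set 1) → VC-HIT  vc=[8, 29, 9]

VC = [8, 29, 9]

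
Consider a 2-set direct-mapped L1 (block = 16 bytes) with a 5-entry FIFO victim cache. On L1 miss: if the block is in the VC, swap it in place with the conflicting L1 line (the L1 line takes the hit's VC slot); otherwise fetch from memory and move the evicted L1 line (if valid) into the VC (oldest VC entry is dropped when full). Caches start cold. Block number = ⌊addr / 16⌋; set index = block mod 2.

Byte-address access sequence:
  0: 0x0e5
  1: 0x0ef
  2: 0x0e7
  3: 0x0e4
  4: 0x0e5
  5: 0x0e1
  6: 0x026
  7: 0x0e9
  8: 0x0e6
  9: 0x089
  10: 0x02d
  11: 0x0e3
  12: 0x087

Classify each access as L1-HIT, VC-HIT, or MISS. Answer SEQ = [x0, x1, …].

SEQ = [MISS, L1-HIT, L1-HIT, L1-HIT, L1-HIT, L1-HIT, MISS, VC-HIT, L1-HIT, MISS, VC-HIT, VC-HIT, VC-HIT]

#0 0xe5→b14/s0 MISS; vc=[]
#1 0xef→b14/s0 L1-HIT; vc=[]
#2 0xe7→b14/s0 L1-HIT; vc=[]
#3 0xe4→b14/s0 L1-HIT; vc=[]
#4 0xe5→b14/s0 L1-HIT; vc=[]
#5 0xe1→b14/s0 L1-HIT; vc=[]
#6 0x26→b2/s0 MISS; vc=[14]
#7 0xe9→b14/s0 VC-HIT; vc=[2]
#8 0xe6→b14/s0 L1-HIT; vc=[2]
#9 0x89→b8/s0 MISS; vc=[2,14]
#10 0x2d→b2/s0 VC-HIT; vc=[8,14]
#11 0xe3→b14/s0 VC-HIT; vc=[8,2]
#12 0x87→b8/s0 VC-HIT; vc=[14,2]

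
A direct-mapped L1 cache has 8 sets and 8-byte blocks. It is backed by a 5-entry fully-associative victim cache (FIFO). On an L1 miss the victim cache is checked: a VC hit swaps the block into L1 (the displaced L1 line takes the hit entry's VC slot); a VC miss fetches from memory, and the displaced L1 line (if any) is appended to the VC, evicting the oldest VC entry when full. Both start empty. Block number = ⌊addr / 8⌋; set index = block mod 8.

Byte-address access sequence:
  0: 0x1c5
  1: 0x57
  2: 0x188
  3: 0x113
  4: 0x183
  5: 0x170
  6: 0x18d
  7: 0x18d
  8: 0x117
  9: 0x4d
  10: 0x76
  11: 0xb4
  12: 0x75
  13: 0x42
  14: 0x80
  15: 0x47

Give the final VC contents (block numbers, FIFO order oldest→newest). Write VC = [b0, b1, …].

0: 0x1c5 (blk 56, set 0) → MISS  vc=[]
1: 0x57 (blk 10, set 2) → MISS  vc=[]
2: 0x188 (blk 49, set 1) → MISS  vc=[]
3: 0x113 (blk 34, set 2) → MISS  vc=[10]
4: 0x183 (blk 48, set 0) → MISS  vc=[10, 56]
5: 0x170 (blk 46, set 6) → MISS  vc=[10, 56]
6: 0x18d (blk 49, set 1) → L1-HIT  vc=[10, 56]
7: 0x18d (blk 49, set 1) → L1-HIT  vc=[10, 56]
8: 0x117 (blk 34, set 2) → L1-HIT  vc=[10, 56]
9: 0x4d (blk 9, set 1) → MISS  vc=[10, 56, 49]
10: 0x76 (blk 14, set 6) → MISS  vc=[10, 56, 49, 46]
11: 0xb4 (blk 22, set 6) → MISS  vc=[10, 56, 49, 46, 14]
12: 0x75 (blk 14, set 6) → VC-HIT  vc=[10, 56, 49, 46, 22]
13: 0x42 (blk 8, set 0) → MISS  vc=[56, 49, 46, 22, 48]
14: 0x80 (blk 16, set 0) → MISS  vc=[49, 46, 22, 48, 8]
15: 0x47 (blk 8, set 0) → VC-HIT  vc=[49, 46, 22, 48, 16]

VC = [49, 46, 22, 48, 16]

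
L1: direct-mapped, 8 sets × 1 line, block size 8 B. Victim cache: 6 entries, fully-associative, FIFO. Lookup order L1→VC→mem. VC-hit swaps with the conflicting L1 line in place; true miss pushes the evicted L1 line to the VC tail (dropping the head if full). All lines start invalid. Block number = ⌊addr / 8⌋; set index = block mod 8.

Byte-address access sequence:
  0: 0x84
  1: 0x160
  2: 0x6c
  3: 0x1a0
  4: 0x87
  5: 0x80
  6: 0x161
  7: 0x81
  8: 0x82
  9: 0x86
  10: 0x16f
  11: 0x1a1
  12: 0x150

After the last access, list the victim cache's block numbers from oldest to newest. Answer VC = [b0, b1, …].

VC = [44, 13]

0: 0x84 (blk 16, set 0) → MISS  vc=[]
1: 0x160 (blk 44, set 4) → MISS  vc=[]
2: 0x6c (blk 13, set 5) → MISS  vc=[]
3: 0x1a0 (blk 52, set 4) → MISS  vc=[44]
4: 0x87 (blk 16, set 0) → L1-HIT  vc=[44]
5: 0x80 (blk 16, set 0) → L1-HIT  vc=[44]
6: 0x161 (blk 44, set 4) → VC-HIT  vc=[52]
7: 0x81 (blk 16, set 0) → L1-HIT  vc=[52]
8: 0x82 (blk 16, set 0) → L1-HIT  vc=[52]
9: 0x86 (blk 16, set 0) → L1-HIT  vc=[52]
10: 0x16f (blk 45, set 5) → MISS  vc=[52, 13]
11: 0x1a1 (blk 52, set 4) → VC-HIT  vc=[44, 13]
12: 0x150 (blk 42, set 2) → MISS  vc=[44, 13]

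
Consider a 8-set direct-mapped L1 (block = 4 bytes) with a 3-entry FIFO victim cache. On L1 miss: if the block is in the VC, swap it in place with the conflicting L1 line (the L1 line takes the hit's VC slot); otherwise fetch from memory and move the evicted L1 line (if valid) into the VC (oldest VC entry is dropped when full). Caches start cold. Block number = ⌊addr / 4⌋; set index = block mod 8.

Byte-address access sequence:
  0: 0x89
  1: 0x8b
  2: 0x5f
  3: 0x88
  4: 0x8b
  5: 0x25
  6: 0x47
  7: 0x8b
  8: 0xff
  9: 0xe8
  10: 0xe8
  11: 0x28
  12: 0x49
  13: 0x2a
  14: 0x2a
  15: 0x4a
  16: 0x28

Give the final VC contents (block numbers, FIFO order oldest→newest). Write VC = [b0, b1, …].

VC = [34, 58, 18]

  [0] addr=0x89 blk=34 s=2: MISS | VC []
  [1] addr=0x8b blk=34 s=2: L1-HIT | VC []
  [2] addr=0x5f blk=23 s=7: MISS | VC []
  [3] addr=0x88 blk=34 s=2: L1-HIT | VC []
  [4] addr=0x8b blk=34 s=2: L1-HIT | VC []
  [5] addr=0x25 blk=9 s=1: MISS | VC []
  [6] addr=0x47 blk=17 s=1: MISS | VC [9]
  [7] addr=0x8b blk=34 s=2: L1-HIT | VC [9]
  [8] addr=0xff blk=63 s=7: MISS | VC [9, 23]
  [9] addr=0xe8 blk=58 s=2: MISS | VC [9, 23, 34]
  [10] addr=0xe8 blk=58 s=2: L1-HIT | VC [9, 23, 34]
  [11] addr=0x28 blk=10 s=2: MISS | VC [23, 34, 58]
  [12] addr=0x49 blk=18 s=2: MISS | VC [34, 58, 10]
  [13] addr=0x2a blk=10 s=2: VC-HIT | VC [34, 58, 18]
  [14] addr=0x2a blk=10 s=2: L1-HIT | VC [34, 58, 18]
  [15] addr=0x4a blk=18 s=2: VC-HIT | VC [34, 58, 10]
  [16] addr=0x28 blk=10 s=2: VC-HIT | VC [34, 58, 18]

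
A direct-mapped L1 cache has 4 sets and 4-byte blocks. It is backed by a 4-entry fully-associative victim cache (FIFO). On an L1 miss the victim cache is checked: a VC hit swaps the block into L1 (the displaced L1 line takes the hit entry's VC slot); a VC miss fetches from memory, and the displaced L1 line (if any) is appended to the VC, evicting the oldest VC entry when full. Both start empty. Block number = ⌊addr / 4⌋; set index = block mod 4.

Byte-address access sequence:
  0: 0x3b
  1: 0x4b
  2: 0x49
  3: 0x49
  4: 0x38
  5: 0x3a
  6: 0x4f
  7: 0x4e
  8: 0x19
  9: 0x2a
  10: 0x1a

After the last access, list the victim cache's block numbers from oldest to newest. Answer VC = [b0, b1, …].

#0 0x3b→b14/s2 MISS; vc=[]
#1 0x4b→b18/s2 MISS; vc=[14]
#2 0x49→b18/s2 L1-HIT; vc=[14]
#3 0x49→b18/s2 L1-HIT; vc=[14]
#4 0x38→b14/s2 VC-HIT; vc=[18]
#5 0x3a→b14/s2 L1-HIT; vc=[18]
#6 0x4f→b19/s3 MISS; vc=[18]
#7 0x4e→b19/s3 L1-HIT; vc=[18]
#8 0x19→b6/s2 MISS; vc=[18,14]
#9 0x2a→b10/s2 MISS; vc=[18,14,6]
#10 0x1a→b6/s2 VC-HIT; vc=[18,14,10]

VC = [18, 14, 10]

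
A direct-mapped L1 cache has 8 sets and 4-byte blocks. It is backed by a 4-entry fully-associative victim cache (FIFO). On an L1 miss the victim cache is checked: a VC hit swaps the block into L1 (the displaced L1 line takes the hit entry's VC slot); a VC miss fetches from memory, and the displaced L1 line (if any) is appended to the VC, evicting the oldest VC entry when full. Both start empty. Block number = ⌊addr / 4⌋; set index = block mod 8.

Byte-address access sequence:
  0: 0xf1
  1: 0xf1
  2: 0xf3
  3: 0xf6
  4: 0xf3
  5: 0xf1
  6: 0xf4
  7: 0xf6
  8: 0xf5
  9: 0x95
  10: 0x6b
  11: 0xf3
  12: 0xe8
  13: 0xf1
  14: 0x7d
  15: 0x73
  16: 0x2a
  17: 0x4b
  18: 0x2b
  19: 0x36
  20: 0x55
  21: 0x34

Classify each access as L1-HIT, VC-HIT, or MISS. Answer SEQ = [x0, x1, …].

#0 0xf1→b60/s4 MISS; vc=[]
#1 0xf1→b60/s4 L1-HIT; vc=[]
#2 0xf3→b60/s4 L1-HIT; vc=[]
#3 0xf6→b61/s5 MISS; vc=[]
#4 0xf3→b60/s4 L1-HIT; vc=[]
#5 0xf1→b60/s4 L1-HIT; vc=[]
#6 0xf4→b61/s5 L1-HIT; vc=[]
#7 0xf6→b61/s5 L1-HIT; vc=[]
#8 0xf5→b61/s5 L1-HIT; vc=[]
#9 0x95→b37/s5 MISS; vc=[61]
#10 0x6b→b26/s2 MISS; vc=[61]
#11 0xf3→b60/s4 L1-HIT; vc=[61]
#12 0xe8→b58/s2 MISS; vc=[61,26]
#13 0xf1→b60/s4 L1-HIT; vc=[61,26]
#14 0x7d→b31/s7 MISS; vc=[61,26]
#15 0x73→b28/s4 MISS; vc=[61,26,60]
#16 0x2a→b10/s2 MISS; vc=[61,26,60,58]
#17 0x4b→b18/s2 MISS; vc=[26,60,58,10]
#18 0x2b→b10/s2 VC-HIT; vc=[26,60,58,18]
#19 0x36→b13/s5 MISS; vc=[60,58,18,37]
#20 0x55→b21/s5 MISS; vc=[58,18,37,13]
#21 0x34→b13/s5 VC-HIT; vc=[58,18,37,21]

SEQ = [MISS, L1-HIT, L1-HIT, MISS, L1-HIT, L1-HIT, L1-HIT, L1-HIT, L1-HIT, MISS, MISS, L1-HIT, MISS, L1-HIT, MISS, MISS, MISS, MISS, VC-HIT, MISS, MISS, VC-HIT]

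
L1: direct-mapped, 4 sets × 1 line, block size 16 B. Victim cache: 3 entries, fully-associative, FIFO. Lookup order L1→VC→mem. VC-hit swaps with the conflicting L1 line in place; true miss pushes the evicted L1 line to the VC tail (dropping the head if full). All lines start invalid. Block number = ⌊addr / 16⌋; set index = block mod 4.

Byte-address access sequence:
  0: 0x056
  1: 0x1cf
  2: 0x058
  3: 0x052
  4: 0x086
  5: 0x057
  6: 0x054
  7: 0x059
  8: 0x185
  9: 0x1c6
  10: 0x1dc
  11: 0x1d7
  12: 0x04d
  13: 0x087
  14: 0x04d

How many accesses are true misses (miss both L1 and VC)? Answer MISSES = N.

  [0] addr=0x56 blk=5 s=1: MISS | VC []
  [1] addr=0x1cf blk=28 s=0: MISS | VC []
  [2] addr=0x58 blk=5 s=1: L1-HIT | VC []
  [3] addr=0x52 blk=5 s=1: L1-HIT | VC []
  [4] addr=0x86 blk=8 s=0: MISS | VC [28]
  [5] addr=0x57 blk=5 s=1: L1-HIT | VC [28]
  [6] addr=0x54 blk=5 s=1: L1-HIT | VC [28]
  [7] addr=0x59 blk=5 s=1: L1-HIT | VC [28]
  [8] addr=0x185 blk=24 s=0: MISS | VC [28, 8]
  [9] addr=0x1c6 blk=28 s=0: VC-HIT | VC [24, 8]
  [10] addr=0x1dc blk=29 s=1: MISS | VC [24, 8, 5]
  [11] addr=0x1d7 blk=29 s=1: L1-HIT | VC [24, 8, 5]
  [12] addr=0x4d blk=4 s=0: MISS | VC [8, 5, 28]
  [13] addr=0x87 blk=8 s=0: VC-HIT | VC [4, 5, 28]
  [14] addr=0x4d blk=4 s=0: VC-HIT | VC [8, 5, 28]

MISSES = 6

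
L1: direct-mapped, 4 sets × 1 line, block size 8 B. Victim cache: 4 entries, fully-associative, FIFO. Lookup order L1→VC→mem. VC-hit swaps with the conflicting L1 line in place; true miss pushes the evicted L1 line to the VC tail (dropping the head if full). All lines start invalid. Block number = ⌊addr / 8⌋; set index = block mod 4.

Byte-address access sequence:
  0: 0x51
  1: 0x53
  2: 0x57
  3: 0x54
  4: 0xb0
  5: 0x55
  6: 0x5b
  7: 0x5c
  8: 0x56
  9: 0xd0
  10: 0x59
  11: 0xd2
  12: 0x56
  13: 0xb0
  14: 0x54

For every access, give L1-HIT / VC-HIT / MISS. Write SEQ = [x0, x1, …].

SEQ = [MISS, L1-HIT, L1-HIT, L1-HIT, MISS, VC-HIT, MISS, L1-HIT, L1-HIT, MISS, L1-HIT, L1-HIT, VC-HIT, VC-HIT, VC-HIT]

  [0] addr=0x51 blk=10 s=2: MISS | VC []
  [1] addr=0x53 blk=10 s=2: L1-HIT | VC []
  [2] addr=0x57 blk=10 s=2: L1-HIT | VC []
  [3] addr=0x54 blk=10 s=2: L1-HIT | VC []
  [4] addr=0xb0 blk=22 s=2: MISS | VC [10]
  [5] addr=0x55 blk=10 s=2: VC-HIT | VC [22]
  [6] addr=0x5b blk=11 s=3: MISS | VC [22]
  [7] addr=0x5c blk=11 s=3: L1-HIT | VC [22]
  [8] addr=0x56 blk=10 s=2: L1-HIT | VC [22]
  [9] addr=0xd0 blk=26 s=2: MISS | VC [22, 10]
  [10] addr=0x59 blk=11 s=3: L1-HIT | VC [22, 10]
  [11] addr=0xd2 blk=26 s=2: L1-HIT | VC [22, 10]
  [12] addr=0x56 blk=10 s=2: VC-HIT | VC [22, 26]
  [13] addr=0xb0 blk=22 s=2: VC-HIT | VC [10, 26]
  [14] addr=0x54 blk=10 s=2: VC-HIT | VC [22, 26]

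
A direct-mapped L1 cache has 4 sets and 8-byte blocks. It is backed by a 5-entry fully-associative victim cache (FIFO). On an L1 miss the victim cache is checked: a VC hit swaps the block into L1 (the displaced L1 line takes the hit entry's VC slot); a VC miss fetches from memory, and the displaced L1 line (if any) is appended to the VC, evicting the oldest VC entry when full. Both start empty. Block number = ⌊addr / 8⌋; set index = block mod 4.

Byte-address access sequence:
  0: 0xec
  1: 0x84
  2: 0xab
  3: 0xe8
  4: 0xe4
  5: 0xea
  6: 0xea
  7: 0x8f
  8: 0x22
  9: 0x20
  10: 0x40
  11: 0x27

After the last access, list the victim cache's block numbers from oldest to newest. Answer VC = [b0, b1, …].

0: 0xec (blk 29, set 1) → MISS  vc=[]
1: 0x84 (blk 16, set 0) → MISS  vc=[]
2: 0xab (blk 21, set 1) → MISS  vc=[29]
3: 0xe8 (blk 29, set 1) → VC-HIT  vc=[21]
4: 0xe4 (blk 28, set 0) → MISS  vc=[21, 16]
5: 0xea (blk 29, set 1) → L1-HIT  vc=[21, 16]
6: 0xea (blk 29, set 1) → L1-HIT  vc=[21, 16]
7: 0x8f (blk 17, set 1) → MISS  vc=[21, 16, 29]
8: 0x22 (blk 4, set 0) → MISS  vc=[21, 16, 29, 28]
9: 0x20 (blk 4, set 0) → L1-HIT  vc=[21, 16, 29, 28]
10: 0x40 (blk 8, set 0) → MISS  vc=[21, 16, 29, 28, 4]
11: 0x27 (blk 4, set 0) → VC-HIT  vc=[21, 16, 29, 28, 8]

VC = [21, 16, 29, 28, 8]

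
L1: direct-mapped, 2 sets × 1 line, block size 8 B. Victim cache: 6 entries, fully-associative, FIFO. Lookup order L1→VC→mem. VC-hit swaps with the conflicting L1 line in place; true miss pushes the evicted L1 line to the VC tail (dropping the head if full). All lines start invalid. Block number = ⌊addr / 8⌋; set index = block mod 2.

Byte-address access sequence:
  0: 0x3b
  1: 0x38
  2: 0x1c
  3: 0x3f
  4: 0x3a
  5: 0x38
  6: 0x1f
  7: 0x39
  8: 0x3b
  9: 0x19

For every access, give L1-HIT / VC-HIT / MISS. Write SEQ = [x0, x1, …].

#0 0x3b→b7/s1 MISS; vc=[]
#1 0x38→b7/s1 L1-HIT; vc=[]
#2 0x1c→b3/s1 MISS; vc=[7]
#3 0x3f→b7/s1 VC-HIT; vc=[3]
#4 0x3a→b7/s1 L1-HIT; vc=[3]
#5 0x38→b7/s1 L1-HIT; vc=[3]
#6 0x1f→b3/s1 VC-HIT; vc=[7]
#7 0x39→b7/s1 VC-HIT; vc=[3]
#8 0x3b→b7/s1 L1-HIT; vc=[3]
#9 0x19→b3/s1 VC-HIT; vc=[7]

SEQ = [MISS, L1-HIT, MISS, VC-HIT, L1-HIT, L1-HIT, VC-HIT, VC-HIT, L1-HIT, VC-HIT]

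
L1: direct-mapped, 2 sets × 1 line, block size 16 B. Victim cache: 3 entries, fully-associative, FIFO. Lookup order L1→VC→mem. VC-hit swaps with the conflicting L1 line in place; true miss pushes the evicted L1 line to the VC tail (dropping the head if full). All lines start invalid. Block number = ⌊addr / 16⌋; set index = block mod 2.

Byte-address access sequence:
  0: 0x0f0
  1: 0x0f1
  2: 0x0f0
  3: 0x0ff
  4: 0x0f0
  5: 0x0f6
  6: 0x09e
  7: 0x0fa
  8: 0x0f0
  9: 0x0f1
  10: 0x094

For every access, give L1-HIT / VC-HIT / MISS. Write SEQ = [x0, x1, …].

0: 0xf0 (blk 15, set 1) → MISS  vc=[]
1: 0xf1 (blk 15, set 1) → L1-HIT  vc=[]
2: 0xf0 (blk 15, set 1) → L1-HIT  vc=[]
3: 0xff (blk 15, set 1) → L1-HIT  vc=[]
4: 0xf0 (blk 15, set 1) → L1-HIT  vc=[]
5: 0xf6 (blk 15, set 1) → L1-HIT  vc=[]
6: 0x9e (blk 9, set 1) → MISS  vc=[15]
7: 0xfa (blk 15, set 1) → VC-HIT  vc=[9]
8: 0xf0 (blk 15, set 1) → L1-HIT  vc=[9]
9: 0xf1 (blk 15, set 1) → L1-HIT  vc=[9]
10: 0x94 (blk 9, set 1) → VC-HIT  vc=[15]

SEQ = [MISS, L1-HIT, L1-HIT, L1-HIT, L1-HIT, L1-HIT, MISS, VC-HIT, L1-HIT, L1-HIT, VC-HIT]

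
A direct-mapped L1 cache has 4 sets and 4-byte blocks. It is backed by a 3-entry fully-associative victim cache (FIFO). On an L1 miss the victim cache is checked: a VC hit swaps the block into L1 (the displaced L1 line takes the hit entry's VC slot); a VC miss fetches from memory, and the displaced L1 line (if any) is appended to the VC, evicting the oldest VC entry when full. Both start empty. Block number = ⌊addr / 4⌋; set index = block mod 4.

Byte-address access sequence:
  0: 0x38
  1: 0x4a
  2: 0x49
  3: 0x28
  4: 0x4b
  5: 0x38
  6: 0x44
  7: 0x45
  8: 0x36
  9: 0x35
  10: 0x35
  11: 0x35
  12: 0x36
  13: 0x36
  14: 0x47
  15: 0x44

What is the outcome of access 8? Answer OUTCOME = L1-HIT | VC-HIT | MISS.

0: 0x38 (blk 14, set 2) → MISS  vc=[]
1: 0x4a (blk 18, set 2) → MISS  vc=[14]
2: 0x49 (blk 18, set 2) → L1-HIT  vc=[14]
3: 0x28 (blk 10, set 2) → MISS  vc=[14, 18]
4: 0x4b (blk 18, set 2) → VC-HIT  vc=[14, 10]
5: 0x38 (blk 14, set 2) → VC-HIT  vc=[18, 10]
6: 0x44 (blk 17, set 1) → MISS  vc=[18, 10]
7: 0x45 (blk 17, set 1) → L1-HIT  vc=[18, 10]
8: 0x36 (blk 13, set 1) → MISS  vc=[18, 10, 17]
9: 0x35 (blk 13, set 1) → L1-HIT  vc=[18, 10, 17]
10: 0x35 (blk 13, set 1) → L1-HIT  vc=[18, 10, 17]
11: 0x35 (blk 13, set 1) → L1-HIT  vc=[18, 10, 17]
12: 0x36 (blk 13, set 1) → L1-HIT  vc=[18, 10, 17]
13: 0x36 (blk 13, set 1) → L1-HIT  vc=[18, 10, 17]
14: 0x47 (blk 17, set 1) → VC-HIT  vc=[18, 10, 13]
15: 0x44 (blk 17, set 1) → L1-HIT  vc=[18, 10, 13]

OUTCOME = MISS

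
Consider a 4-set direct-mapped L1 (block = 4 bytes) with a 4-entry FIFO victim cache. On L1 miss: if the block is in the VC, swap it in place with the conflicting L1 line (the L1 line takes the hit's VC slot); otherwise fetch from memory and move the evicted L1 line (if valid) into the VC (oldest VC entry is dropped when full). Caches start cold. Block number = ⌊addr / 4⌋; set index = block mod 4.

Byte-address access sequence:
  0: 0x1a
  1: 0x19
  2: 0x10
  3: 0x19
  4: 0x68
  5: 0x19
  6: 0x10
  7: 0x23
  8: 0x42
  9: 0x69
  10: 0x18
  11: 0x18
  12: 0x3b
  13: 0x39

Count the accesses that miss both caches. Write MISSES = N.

MISSES = 6

  [0] addr=0x1a blk=6 s=2: MISS | VC []
  [1] addr=0x19 blk=6 s=2: L1-HIT | VC []
  [2] addr=0x10 blk=4 s=0: MISS | VC []
  [3] addr=0x19 blk=6 s=2: L1-HIT | VC []
  [4] addr=0x68 blk=26 s=2: MISS | VC [6]
  [5] addr=0x19 blk=6 s=2: VC-HIT | VC [26]
  [6] addr=0x10 blk=4 s=0: L1-HIT | VC [26]
  [7] addr=0x23 blk=8 s=0: MISS | VC [26, 4]
  [8] addr=0x42 blk=16 s=0: MISS | VC [26, 4, 8]
  [9] addr=0x69 blk=26 s=2: VC-HIT | VC [6, 4, 8]
  [10] addr=0x18 blk=6 s=2: VC-HIT | VC [26, 4, 8]
  [11] addr=0x18 blk=6 s=2: L1-HIT | VC [26, 4, 8]
  [12] addr=0x3b blk=14 s=2: MISS | VC [26, 4, 8, 6]
  [13] addr=0x39 blk=14 s=2: L1-HIT | VC [26, 4, 8, 6]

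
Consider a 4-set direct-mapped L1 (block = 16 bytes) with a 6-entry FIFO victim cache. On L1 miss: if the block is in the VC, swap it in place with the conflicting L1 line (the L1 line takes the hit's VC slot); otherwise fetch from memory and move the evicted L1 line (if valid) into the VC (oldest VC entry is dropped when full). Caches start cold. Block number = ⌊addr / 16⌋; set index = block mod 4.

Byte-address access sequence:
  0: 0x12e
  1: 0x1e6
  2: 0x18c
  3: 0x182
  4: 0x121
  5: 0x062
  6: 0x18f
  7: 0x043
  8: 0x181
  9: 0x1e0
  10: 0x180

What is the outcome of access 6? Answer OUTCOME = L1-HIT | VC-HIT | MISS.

#0 0x12e→b18/s2 MISS; vc=[]
#1 0x1e6→b30/s2 MISS; vc=[18]
#2 0x18c→b24/s0 MISS; vc=[18]
#3 0x182→b24/s0 L1-HIT; vc=[18]
#4 0x121→b18/s2 VC-HIT; vc=[30]
#5 0x62→b6/s2 MISS; vc=[30,18]
#6 0x18f→b24/s0 L1-HIT; vc=[30,18]
#7 0x43→b4/s0 MISS; vc=[30,18,24]
#8 0x181→b24/s0 VC-HIT; vc=[30,18,4]
#9 0x1e0→b30/s2 VC-HIT; vc=[6,18,4]
#10 0x180→b24/s0 L1-HIT; vc=[6,18,4]

OUTCOME = L1-HIT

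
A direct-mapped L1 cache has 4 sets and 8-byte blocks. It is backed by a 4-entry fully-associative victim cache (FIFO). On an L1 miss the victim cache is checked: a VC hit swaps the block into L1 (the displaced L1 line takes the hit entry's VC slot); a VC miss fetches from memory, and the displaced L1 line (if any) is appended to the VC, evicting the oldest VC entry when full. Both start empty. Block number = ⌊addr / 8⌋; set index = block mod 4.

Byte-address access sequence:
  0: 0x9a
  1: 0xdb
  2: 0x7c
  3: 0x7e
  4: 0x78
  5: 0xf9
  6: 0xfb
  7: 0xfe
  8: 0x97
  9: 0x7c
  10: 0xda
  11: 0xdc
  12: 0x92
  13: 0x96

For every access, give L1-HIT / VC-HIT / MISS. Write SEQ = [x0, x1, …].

SEQ = [MISS, MISS, MISS, L1-HIT, L1-HIT, MISS, L1-HIT, L1-HIT, MISS, VC-HIT, VC-HIT, L1-HIT, L1-HIT, L1-HIT]

  [0] addr=0x9a blk=19 s=3: MISS | VC []
  [1] addr=0xdb blk=27 s=3: MISS | VC [19]
  [2] addr=0x7c blk=15 s=3: MISS | VC [19, 27]
  [3] addr=0x7e blk=15 s=3: L1-HIT | VC [19, 27]
  [4] addr=0x78 blk=15 s=3: L1-HIT | VC [19, 27]
  [5] addr=0xf9 blk=31 s=3: MISS | VC [19, 27, 15]
  [6] addr=0xfb blk=31 s=3: L1-HIT | VC [19, 27, 15]
  [7] addr=0xfe blk=31 s=3: L1-HIT | VC [19, 27, 15]
  [8] addr=0x97 blk=18 s=2: MISS | VC [19, 27, 15]
  [9] addr=0x7c blk=15 s=3: VC-HIT | VC [19, 27, 31]
  [10] addr=0xda blk=27 s=3: VC-HIT | VC [19, 15, 31]
  [11] addr=0xdc blk=27 s=3: L1-HIT | VC [19, 15, 31]
  [12] addr=0x92 blk=18 s=2: L1-HIT | VC [19, 15, 31]
  [13] addr=0x96 blk=18 s=2: L1-HIT | VC [19, 15, 31]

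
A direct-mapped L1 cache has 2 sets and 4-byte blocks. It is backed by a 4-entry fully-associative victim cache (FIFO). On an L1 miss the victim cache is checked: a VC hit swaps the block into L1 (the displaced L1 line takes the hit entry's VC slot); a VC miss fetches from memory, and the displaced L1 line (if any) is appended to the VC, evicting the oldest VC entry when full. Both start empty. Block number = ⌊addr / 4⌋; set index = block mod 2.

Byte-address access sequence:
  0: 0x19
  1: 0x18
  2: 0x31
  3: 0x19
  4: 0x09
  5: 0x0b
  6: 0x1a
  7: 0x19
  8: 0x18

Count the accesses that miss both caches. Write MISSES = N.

  [0] addr=0x19 blk=6 s=0: MISS | VC []
  [1] addr=0x18 blk=6 s=0: L1-HIT | VC []
  [2] addr=0x31 blk=12 s=0: MISS | VC [6]
  [3] addr=0x19 blk=6 s=0: VC-HIT | VC [12]
  [4] addr=0x9 blk=2 s=0: MISS | VC [12, 6]
  [5] addr=0xb blk=2 s=0: L1-HIT | VC [12, 6]
  [6] addr=0x1a blk=6 s=0: VC-HIT | VC [12, 2]
  [7] addr=0x19 blk=6 s=0: L1-HIT | VC [12, 2]
  [8] addr=0x18 blk=6 s=0: L1-HIT | VC [12, 2]

MISSES = 3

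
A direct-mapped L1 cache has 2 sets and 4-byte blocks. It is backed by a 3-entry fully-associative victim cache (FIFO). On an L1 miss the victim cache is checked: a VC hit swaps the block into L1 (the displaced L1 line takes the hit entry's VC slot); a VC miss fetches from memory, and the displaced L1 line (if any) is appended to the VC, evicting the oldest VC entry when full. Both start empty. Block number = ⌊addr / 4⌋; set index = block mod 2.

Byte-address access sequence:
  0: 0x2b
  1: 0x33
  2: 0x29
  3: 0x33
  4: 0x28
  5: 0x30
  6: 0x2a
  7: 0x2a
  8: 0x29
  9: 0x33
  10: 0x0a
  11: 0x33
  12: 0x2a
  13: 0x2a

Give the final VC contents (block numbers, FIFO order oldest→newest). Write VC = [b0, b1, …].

0: 0x2b (blk 10, set 0) → MISS  vc=[]
1: 0x33 (blk 12, set 0) → MISS  vc=[10]
2: 0x29 (blk 10, set 0) → VC-HIT  vc=[12]
3: 0x33 (blk 12, set 0) → VC-HIT  vc=[10]
4: 0x28 (blk 10, set 0) → VC-HIT  vc=[12]
5: 0x30 (blk 12, set 0) → VC-HIT  vc=[10]
6: 0x2a (blk 10, set 0) → VC-HIT  vc=[12]
7: 0x2a (blk 10, set 0) → L1-HIT  vc=[12]
8: 0x29 (blk 10, set 0) → L1-HIT  vc=[12]
9: 0x33 (blk 12, set 0) → VC-HIT  vc=[10]
10: 0xa (blk 2, set 0) → MISS  vc=[10, 12]
11: 0x33 (blk 12, set 0) → VC-HIT  vc=[10, 2]
12: 0x2a (blk 10, set 0) → VC-HIT  vc=[12, 2]
13: 0x2a (blk 10, set 0) → L1-HIT  vc=[12, 2]

VC = [12, 2]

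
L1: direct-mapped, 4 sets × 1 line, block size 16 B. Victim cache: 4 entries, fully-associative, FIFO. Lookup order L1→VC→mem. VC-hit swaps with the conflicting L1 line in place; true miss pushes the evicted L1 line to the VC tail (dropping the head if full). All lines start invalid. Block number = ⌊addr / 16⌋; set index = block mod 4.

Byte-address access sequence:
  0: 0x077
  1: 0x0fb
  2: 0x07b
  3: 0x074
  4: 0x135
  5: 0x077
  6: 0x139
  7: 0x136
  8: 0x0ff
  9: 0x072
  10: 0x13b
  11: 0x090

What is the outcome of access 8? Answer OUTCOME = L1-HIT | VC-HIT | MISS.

OUTCOME = VC-HIT

  [0] addr=0x77 blk=7 s=3: MISS | VC []
  [1] addr=0xfb blk=15 s=3: MISS | VC [7]
  [2] addr=0x7b blk=7 s=3: VC-HIT | VC [15]
  [3] addr=0x74 blk=7 s=3: L1-HIT | VC [15]
  [4] addr=0x135 blk=19 s=3: MISS | VC [15, 7]
  [5] addr=0x77 blk=7 s=3: VC-HIT | VC [15, 19]
  [6] addr=0x139 blk=19 s=3: VC-HIT | VC [15, 7]
  [7] addr=0x136 blk=19 s=3: L1-HIT | VC [15, 7]
  [8] addr=0xff blk=15 s=3: VC-HIT | VC [19, 7]
  [9] addr=0x72 blk=7 s=3: VC-HIT | VC [19, 15]
  [10] addr=0x13b blk=19 s=3: VC-HIT | VC [7, 15]
  [11] addr=0x90 blk=9 s=1: MISS | VC [7, 15]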